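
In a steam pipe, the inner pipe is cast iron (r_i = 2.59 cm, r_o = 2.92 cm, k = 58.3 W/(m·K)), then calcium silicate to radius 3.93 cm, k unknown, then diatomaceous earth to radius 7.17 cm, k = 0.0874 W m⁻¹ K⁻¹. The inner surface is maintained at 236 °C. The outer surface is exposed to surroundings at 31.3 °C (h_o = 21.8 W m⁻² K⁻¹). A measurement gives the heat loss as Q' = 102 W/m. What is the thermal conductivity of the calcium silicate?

k = 0.0584 W/m·K

ΣR = ΔT/Q' = |236 − 31.3|/102 = 2.007 m·K/W
Known resistances:
  R'_cast iron = ln(0.0292/0.0259)/(2πk) = 0.1199/(2π·58.3) = 3.274×10^-4 m·K/W
  R'_diatomaceous earth = ln(0.0717/0.0393)/(2πk) = 0.6013/(2π·0.0874) = 1.095 m·K/W
  R'_conv,out = 1/(2πr h) = 1/(2π·0.0717·21.8) = 0.1018 m·K/W
R_calcium silicate = ΣR − ΣR_known = 2.007 − 1.197 = 0.8100 m·K/W
ln(r₂/r₁)/(2πk) = 0.8100 ⇒ k = 0.2971/(2π·0.8100) = 0.0584 W/m·K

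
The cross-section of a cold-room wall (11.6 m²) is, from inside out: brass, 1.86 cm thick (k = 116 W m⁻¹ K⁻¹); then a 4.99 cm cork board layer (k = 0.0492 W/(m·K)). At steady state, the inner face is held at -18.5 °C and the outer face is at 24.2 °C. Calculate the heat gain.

Treat each layer as a resistance in series:
  R_brass = L/(kA) = 0.0186/(116·11.6) = 1.382×10^-5 K/W
  R_cork board = L/(kA) = 0.0499/(0.0492·11.6) = 0.08743 K/W
ΣR = 1.382×10^-5 + 0.08743 = 0.08744 K/W
Q = ΔT/ΣR = (-18.5 °C − 24.2 °C)/0.08744 = -488 W
(Negative Q ⇒ heat flows inward; heat gain = 488 W.)

Q = 488 W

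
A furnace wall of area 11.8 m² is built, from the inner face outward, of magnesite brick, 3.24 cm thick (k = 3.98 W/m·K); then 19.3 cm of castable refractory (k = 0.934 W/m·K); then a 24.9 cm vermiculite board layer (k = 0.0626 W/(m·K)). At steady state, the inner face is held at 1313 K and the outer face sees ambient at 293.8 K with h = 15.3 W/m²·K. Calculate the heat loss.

Q = 2820 W

Resistance network (inner→outer):
  R_magnesite brick = L/(kA) = 0.0324/(3.98·11.8) = 6.899×10^-4 K/W
  R_castable refractory = L/(kA) = 0.193/(0.934·11.8) = 0.01751 K/W
  R_vermiculite board = L/(kA) = 0.249/(0.0626·11.8) = 0.3371 K/W
  R_conv,out = 1/(hA) = 1/(15.3·11.8) = 0.005539 K/W
ΣR = 6.899×10^-4 + 0.01751 + 0.3371 + 0.005539 = 0.3608 K/W
Q = ΔT/ΣR = (1313 K − 293.8 K)/0.3608 = 2820 W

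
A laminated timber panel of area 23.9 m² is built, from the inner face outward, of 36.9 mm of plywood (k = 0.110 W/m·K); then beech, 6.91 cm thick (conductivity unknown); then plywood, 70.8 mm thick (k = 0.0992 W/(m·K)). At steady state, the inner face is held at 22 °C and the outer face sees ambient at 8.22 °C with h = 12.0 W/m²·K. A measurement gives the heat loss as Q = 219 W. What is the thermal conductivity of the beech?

ΣR = ΔT/Q = |22 − 8.22|/219 = 0.06292 K/W
Known resistances:
  R_plywood = L/(kA) = 0.0369/(0.110·23.9) = 0.01404 K/W
  R_plywood = L/(kA) = 0.0708/(0.0992·23.9) = 0.02986 K/W
  R_conv,out = 1/(hA) = 1/(12.0·23.9) = 0.003487 K/W
R_beech = ΣR − ΣR_known = 0.06292 − 0.04739 = 0.01553 K/W
L/(kA) = 0.01553 ⇒ k = 0.0691/(0.01553·23.9) = 0.186 W/m·K

k = 0.186 W/m·K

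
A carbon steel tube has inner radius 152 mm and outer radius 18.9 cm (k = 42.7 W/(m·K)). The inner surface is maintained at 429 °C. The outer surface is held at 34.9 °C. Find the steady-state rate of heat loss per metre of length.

Q' = 485 kW/m

Q' = 2πk·ΔT/ln(r₂/r₁) = 2π × 42.7 × 394.1 / ln(0.189/0.152) = 4.85×10^5 W/m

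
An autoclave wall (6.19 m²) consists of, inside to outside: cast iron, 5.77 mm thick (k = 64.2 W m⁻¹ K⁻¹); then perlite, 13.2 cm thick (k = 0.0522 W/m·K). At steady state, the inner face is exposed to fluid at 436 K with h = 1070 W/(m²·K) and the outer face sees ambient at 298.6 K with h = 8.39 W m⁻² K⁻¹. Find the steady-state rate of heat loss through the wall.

Q = 321 W

Treat each layer as a resistance in series:
  R_conv,in = 1/(hA) = 1/(1070·6.19) = 1.510×10^-4 K/W
  R_cast iron = L/(kA) = 0.00577/(64.2·6.19) = 1.452×10^-5 K/W
  R_perlite = L/(kA) = 0.132/(0.0522·6.19) = 0.4085 K/W
  R_conv,out = 1/(hA) = 1/(8.39·6.19) = 0.01926 K/W
ΣR = 1.510×10^-4 + 1.452×10^-5 + 0.4085 + 0.01926 = 0.4279 K/W
Q = ΔT/ΣR = (436 K − 298.6 K)/0.4279 = 321 W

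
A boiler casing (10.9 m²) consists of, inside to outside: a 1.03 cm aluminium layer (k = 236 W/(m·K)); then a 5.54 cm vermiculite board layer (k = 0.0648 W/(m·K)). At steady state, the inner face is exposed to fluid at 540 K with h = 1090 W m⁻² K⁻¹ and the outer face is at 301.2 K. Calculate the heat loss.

Q = 3040 W

Treat each layer as a resistance in series:
  R_conv,in = 1/(hA) = 1/(1090·10.9) = 8.417×10^-5 K/W
  R_aluminium = L/(kA) = 0.0103/(236·10.9) = 4.004×10^-6 K/W
  R_vermiculite board = L/(kA) = 0.0554/(0.0648·10.9) = 0.07843 K/W
ΣR = 8.417×10^-5 + 4.004×10^-6 + 0.07843 = 0.07852 K/W
Q = ΔT/ΣR = (540 K − 301.2 K)/0.07852 = 3040 W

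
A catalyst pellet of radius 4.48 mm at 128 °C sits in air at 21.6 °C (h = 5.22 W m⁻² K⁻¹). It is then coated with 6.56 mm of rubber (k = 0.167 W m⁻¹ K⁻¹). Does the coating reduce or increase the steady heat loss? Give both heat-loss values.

increases: 0.140 → 0.565 W

Critical radius for a sphere: r_cr = 2k/h = 0.0640 m = 6.40 cm.
Outer radius after coating: r₂ = 0.00448 + 0.00656 = 0.01104 m.
Since r₁ < r_cr and r₂ ≤ r_cr, the coating moves toward the maximum at r_cr — heat loss rises.
Bare: R = 1/(4πr₁²h) = 759.6 K/W; Q = 106.4/759.6 = 0.140 W.
Coated: R = R_cond + R_conv = 188.3 K/W; Q = 106.4/188.3 = 0.565 W.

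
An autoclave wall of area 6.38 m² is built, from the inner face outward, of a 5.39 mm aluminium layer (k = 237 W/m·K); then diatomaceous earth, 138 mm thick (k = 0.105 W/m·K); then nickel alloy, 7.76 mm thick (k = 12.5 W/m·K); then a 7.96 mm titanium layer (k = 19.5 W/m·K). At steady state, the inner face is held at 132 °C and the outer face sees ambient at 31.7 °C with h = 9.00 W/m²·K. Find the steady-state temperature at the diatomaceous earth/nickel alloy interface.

Series thermal resistances, inner to outer:
  R_aluminium = L/(kA) = 0.00539/(237·6.38) = 3.565×10^-6 K/W
  R_diatomaceous earth = L/(kA) = 0.138/(0.105·6.38) = 0.2060 K/W
  R_nickel alloy = L/(kA) = 0.00776/(12.5·6.38) = 9.730×10^-5 K/W
  R_titanium = L/(kA) = 0.00796/(19.5·6.38) = 6.398×10^-5 K/W
  R_conv,out = 1/(hA) = 1/(9.00·6.38) = 0.01742 K/W
ΣR = 3.565×10^-6 + 0.2060 + 9.730×10^-5 + 6.398×10^-5 + 0.01742 = 0.2236 K/W
Q = ΔT/ΣR = (132 °C − 31.7 °C)/0.2236 = 448.6 W
From the inner boundary to the diatomaceous earth/nickel alloy interface, ΣR_partial = 0.2060 K/W.
T_interface = T_in − Q·ΣR_partial = 132 °C − (448.6)(0.2060) = 39.6 °C

T = 39.6 °C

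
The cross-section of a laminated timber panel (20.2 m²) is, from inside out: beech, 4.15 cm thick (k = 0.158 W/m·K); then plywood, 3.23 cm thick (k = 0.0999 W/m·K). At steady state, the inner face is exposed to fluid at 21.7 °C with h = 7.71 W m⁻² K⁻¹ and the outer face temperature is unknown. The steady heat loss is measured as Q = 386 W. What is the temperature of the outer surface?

T_out = 8.02 °C

Sum the resistances:
  R_conv,in = 1/(hA) = 1/(7.71·20.2) = 0.006421 K/W
  R_beech = L/(kA) = 0.0415/(0.158·20.2) = 0.01300 K/W
  R_plywood = L/(kA) = 0.0323/(0.0999·20.2) = 0.01601 K/W
ΣR = 0.03543 K/W
ΔT = Q·ΣR = 386 × 0.03543 = 13.68 K
Heat flows outward, so T_out = T_in − ΔT = 21.7 − 13.68 = 8.02 °C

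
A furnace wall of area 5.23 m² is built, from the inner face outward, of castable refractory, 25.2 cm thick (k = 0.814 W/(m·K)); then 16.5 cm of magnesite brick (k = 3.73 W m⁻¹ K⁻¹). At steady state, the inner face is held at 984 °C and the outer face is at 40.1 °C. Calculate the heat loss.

Series thermal resistances, inner to outer:
  R_castable refractory = L/(kA) = 0.252/(0.814·5.23) = 0.05919 K/W
  R_magnesite brick = L/(kA) = 0.165/(3.73·5.23) = 0.008458 K/W
ΣR = 0.05919 + 0.008458 = 0.06765 K/W
Q = ΔT/ΣR = (984 °C − 40.1 °C)/0.06765 = 14000 W

Q = 14.0 kW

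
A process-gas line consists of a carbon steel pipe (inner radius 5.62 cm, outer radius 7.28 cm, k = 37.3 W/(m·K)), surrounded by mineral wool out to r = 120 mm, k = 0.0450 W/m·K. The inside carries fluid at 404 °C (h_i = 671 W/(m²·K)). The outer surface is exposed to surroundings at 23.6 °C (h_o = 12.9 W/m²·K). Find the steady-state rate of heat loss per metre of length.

Q' = 203 W/m

Treat each layer as a resistance in series:
  R'_conv,in = 1/(2πr h) = 1/(2π·0.0562·671) = 0.004220 m·K/W
  R'_carbon steel = ln(0.0728/0.0562)/(2πk) = 0.2588/(2π·37.3) = 0.001104 m·K/W
  R'_mineral wool = ln(0.120/0.0728)/(2πk) = 0.4998/(2π·0.0450) = 1.768 m·K/W
  R'_conv,out = 1/(2πr h) = 1/(2π·0.120·12.9) = 0.1028 m·K/W
ΣR = 0.004220 + 0.001104 + 1.768 + 0.1028 = 1.876 m·K/W
Q' = ΔT/ΣR = (404 °C − 23.6 °C)/1.876 = 203 W/m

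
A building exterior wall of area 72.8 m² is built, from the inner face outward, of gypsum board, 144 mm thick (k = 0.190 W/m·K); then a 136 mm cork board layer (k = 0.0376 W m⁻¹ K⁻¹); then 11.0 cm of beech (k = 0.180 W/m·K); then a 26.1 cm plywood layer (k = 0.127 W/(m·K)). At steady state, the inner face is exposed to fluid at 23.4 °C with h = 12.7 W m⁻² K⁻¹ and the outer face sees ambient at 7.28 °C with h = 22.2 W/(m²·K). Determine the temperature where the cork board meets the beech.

T = 13.4 °C

Series thermal resistances, inner to outer:
  R_conv,in = 1/(hA) = 1/(12.7·72.8) = 0.001082 K/W
  R_gypsum board = L/(kA) = 0.144/(0.190·72.8) = 0.01041 K/W
  R_cork board = L/(kA) = 0.136/(0.0376·72.8) = 0.04968 K/W
  R_beech = L/(kA) = 0.110/(0.180·72.8) = 0.008394 K/W
  R_plywood = L/(kA) = 0.261/(0.127·72.8) = 0.02823 K/W
  R_conv,out = 1/(hA) = 1/(22.2·72.8) = 6.188×10^-4 K/W
ΣR = 0.001082 + 0.01041 + 0.04968 + 0.008394 + 0.02823 + 6.188×10^-4 = 0.09841 K/W
Q = ΔT/ΣR = (23.4 °C − 7.28 °C)/0.09841 = 163.8 W
From the inner boundary to the cork board/beech interface, ΣR_partial = 0.06117 K/W.
T_interface = T_in − Q·ΣR_partial = 23.4 °C − (163.8)(0.06117) = 13.4 °C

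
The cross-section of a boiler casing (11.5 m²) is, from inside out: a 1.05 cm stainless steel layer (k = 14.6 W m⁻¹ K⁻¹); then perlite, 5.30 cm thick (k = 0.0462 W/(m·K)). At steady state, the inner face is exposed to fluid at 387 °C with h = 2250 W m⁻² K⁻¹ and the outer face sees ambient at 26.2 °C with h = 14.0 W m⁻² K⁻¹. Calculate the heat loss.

Q = 3.40 kW

Resistance network (inner→outer):
  R_conv,in = 1/(hA) = 1/(2250·11.5) = 3.865×10^-5 K/W
  R_stainless steel = L/(kA) = 0.0105/(14.6·11.5) = 6.254×10^-5 K/W
  R_perlite = L/(kA) = 0.0530/(0.0462·11.5) = 0.09976 K/W
  R_conv,out = 1/(hA) = 1/(14.0·11.5) = 0.006211 K/W
ΣR = 3.865×10^-5 + 6.254×10^-5 + 0.09976 + 0.006211 = 0.1061 K/W
Q = ΔT/ΣR = (387 °C − 26.2 °C)/0.1061 = 3400 W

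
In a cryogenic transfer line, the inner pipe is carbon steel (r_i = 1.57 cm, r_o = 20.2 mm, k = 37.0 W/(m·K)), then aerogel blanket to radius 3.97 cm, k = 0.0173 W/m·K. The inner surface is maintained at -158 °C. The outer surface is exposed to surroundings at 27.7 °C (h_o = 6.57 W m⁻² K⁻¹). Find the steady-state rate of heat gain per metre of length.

Q' = 27.2 W/m

Series thermal resistances, inner to outer:
  R'_carbon steel = ln(0.0202/0.0157)/(2πk) = 0.2520/(2π·37.0) = 0.001084 m·K/W
  R'_aerogel blanket = ln(0.0397/0.0202)/(2πk) = 0.6757/(2π·0.0173) = 6.216 m·K/W
  R'_conv,out = 1/(2πr h) = 1/(2π·0.0397·6.57) = 0.6102 m·K/W
ΣR = 0.001084 + 6.216 + 0.6102 = 6.827 m·K/W
Q' = ΔT/ΣR = (-158 °C − 27.7 °C)/6.827 = -27.2 W/m
(Negative Q' ⇒ heat flows inward; heat gain = 27.2 W/m.)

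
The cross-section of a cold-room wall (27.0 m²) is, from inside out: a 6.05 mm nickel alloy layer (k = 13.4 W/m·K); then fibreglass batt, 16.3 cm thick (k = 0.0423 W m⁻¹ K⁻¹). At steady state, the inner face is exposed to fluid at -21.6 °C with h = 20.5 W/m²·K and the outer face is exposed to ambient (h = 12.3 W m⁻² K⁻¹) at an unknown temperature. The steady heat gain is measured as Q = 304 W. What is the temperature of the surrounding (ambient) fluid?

T_out = 23.3 °C

Series resistances:
  R_conv,in = 1/(hA) = 1/(20.5·27.0) = 0.001807 K/W
  R_nickel alloy = L/(kA) = 0.00605/(13.4·27.0) = 1.672×10^-5 K/W
  R_fibreglass batt = L/(kA) = 0.163/(0.0423·27.0) = 0.1427 K/W
  R_conv,out = 1/(hA) = 1/(12.3·27.0) = 0.003011 K/W
ΣR = 0.1476 K/W
ΔT = Q·ΣR = 304 × 0.1476 = 44.87 K
Heat flows inward, so T_out = T_in + ΔT = -21.6 + 44.87 = 23.3 °C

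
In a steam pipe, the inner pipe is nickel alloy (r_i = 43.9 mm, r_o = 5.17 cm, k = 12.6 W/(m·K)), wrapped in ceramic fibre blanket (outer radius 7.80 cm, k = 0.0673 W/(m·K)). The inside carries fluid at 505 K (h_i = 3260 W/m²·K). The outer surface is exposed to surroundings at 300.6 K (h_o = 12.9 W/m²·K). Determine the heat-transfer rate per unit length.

Resistance network (inner→outer):
  R'_conv,in = 1/(2πr h) = 1/(2π·0.0439·3260) = 0.001112 m·K/W
  R'_nickel alloy = ln(0.0517/0.0439)/(2πk) = 0.1635/(2π·12.6) = 0.002066 m·K/W
  R'_ceramic fibre blanket = ln(0.0780/0.0517)/(2πk) = 0.4113/(2π·0.0673) = 0.9726 m·K/W
  R'_conv,out = 1/(2πr h) = 1/(2π·0.0780·12.9) = 0.1582 m·K/W
ΣR = 0.001112 + 0.002066 + 0.9726 + 0.1582 = 1.134 m·K/W
Q' = ΔT/ΣR = (505 K − 300.6 K)/1.134 = 180 W/m

Q' = 180 W/m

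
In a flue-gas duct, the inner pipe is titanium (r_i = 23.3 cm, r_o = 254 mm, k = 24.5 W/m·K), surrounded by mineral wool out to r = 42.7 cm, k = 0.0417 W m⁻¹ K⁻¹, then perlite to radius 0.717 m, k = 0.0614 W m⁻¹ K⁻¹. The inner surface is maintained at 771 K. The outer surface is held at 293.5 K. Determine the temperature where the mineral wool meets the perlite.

Resistance network (inner→outer):
  R'_titanium = ln(0.254/0.233)/(2πk) = 0.08630/(2π·24.5) = 5.606×10^-4 m·K/W
  R'_mineral wool = ln(0.427/0.254)/(2πk) = 0.5194/(2π·0.0417) = 1.983 m·K/W
  R'_perlite = ln(0.717/0.427)/(2πk) = 0.5183/(2π·0.0614) = 1.343 m·K/W
ΣR = 5.606×10^-4 + 1.983 + 1.343 = 3.327 m·K/W
Q' = ΔT/ΣR = (771 K − 293.5 K)/3.327 = 143.5 W/m
From the inner boundary to the mineral wool/perlite interface, ΣR_partial = 1.984 m·K/W.
T_interface = T_in − Q'·ΣR_partial = 771 K − (143.5)(1.984) = 486 K

T = 486 K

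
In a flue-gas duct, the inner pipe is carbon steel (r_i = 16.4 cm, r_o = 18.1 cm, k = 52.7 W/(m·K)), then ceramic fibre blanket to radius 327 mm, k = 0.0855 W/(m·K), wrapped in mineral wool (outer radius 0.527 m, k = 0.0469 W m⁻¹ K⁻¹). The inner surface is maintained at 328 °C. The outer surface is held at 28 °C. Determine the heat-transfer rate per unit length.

Q' = 110 W/m

Resistance network (inner→outer):
  R'_carbon steel = ln(0.181/0.164)/(2πk) = 0.09863/(2π·52.7) = 2.979×10^-4 m·K/W
  R'_ceramic fibre blanket = ln(0.327/0.181)/(2πk) = 0.5915/(2π·0.0855) = 1.101 m·K/W
  R'_mineral wool = ln(0.527/0.327)/(2πk) = 0.4772/(2π·0.0469) = 1.620 m·K/W
ΣR = 2.979×10^-4 + 1.101 + 1.620 = 2.721 m·K/W
Q' = ΔT/ΣR = (328 °C − 28 °C)/2.721 = 110 W/m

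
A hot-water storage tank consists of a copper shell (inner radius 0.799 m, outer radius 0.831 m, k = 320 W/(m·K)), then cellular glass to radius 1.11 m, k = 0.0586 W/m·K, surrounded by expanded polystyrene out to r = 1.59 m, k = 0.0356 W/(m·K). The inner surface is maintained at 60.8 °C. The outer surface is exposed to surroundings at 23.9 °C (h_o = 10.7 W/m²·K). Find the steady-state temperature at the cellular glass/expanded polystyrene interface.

Treat each layer as a resistance in series:
  R_copper = (1/0.799 − 1/0.831)/(4πk) = 0.04820/(4π·320) = 1.199×10^-5 K/W
  R_cellular glass = (1/0.831 − 1/1.11)/(4πk) = 0.3025/(4π·0.0586) = 0.4107 K/W
  R_expanded polystyrene = (1/1.11 − 1/1.59)/(4πk) = 0.2720/(4π·0.0356) = 0.6079 K/W
  R_conv,out = 1/(4πr²h) = 1/(4π·1.59²·10.7) = 0.002942 K/W
ΣR = 1.199×10^-5 + 0.4107 + 0.6079 + 0.002942 = 1.022 K/W
Q = ΔT/ΣR = (60.8 °C − 23.9 °C)/1.022 = 36.11 W
From the inner boundary to the cellular glass/expanded polystyrene interface, ΣR_partial = 0.4107 K/W.
T_interface = T_in − Q·ΣR_partial = 60.8 °C − (36.11)(0.4107) = 46.0 °C

T = 46.0 °C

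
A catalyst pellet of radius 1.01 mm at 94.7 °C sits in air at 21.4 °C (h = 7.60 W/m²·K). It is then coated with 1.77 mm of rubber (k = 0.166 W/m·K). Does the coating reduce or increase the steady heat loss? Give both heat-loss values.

increases: 0.00714 → 0.0442 W

Critical radius for a sphere: r_cr = 2k/h = 0.0437 m = 4.37 cm.
Outer radius after coating: r₂ = 0.00101 + 0.00177 = 0.00278 m.
Since r₁ < r_cr and r₂ ≤ r_cr, the coating moves toward the maximum at r_cr — heat loss rises.
Bare: R = 1/(4πr₁²h) = 10260 K/W; Q = 73.3/10260 = 0.00714 W.
Coated: R = R_cond + R_conv = 1657 K/W; Q = 73.3/1657 = 0.0442 W.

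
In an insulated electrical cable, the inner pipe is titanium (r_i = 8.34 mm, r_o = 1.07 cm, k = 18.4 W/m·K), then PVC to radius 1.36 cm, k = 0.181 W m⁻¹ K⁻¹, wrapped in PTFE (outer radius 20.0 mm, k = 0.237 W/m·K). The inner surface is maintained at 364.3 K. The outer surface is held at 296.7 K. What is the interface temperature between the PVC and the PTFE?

Resistance network (inner→outer):
  R'_titanium = ln(0.0107/0.00834)/(2πk) = 0.2492/(2π·18.4) = 0.002155 m·K/W
  R'_PVC = ln(0.0136/0.0107)/(2πk) = 0.2398/(2π·0.181) = 0.2109 m·K/W
  R'_PTFE = ln(0.0200/0.0136)/(2πk) = 0.3857/(2π·0.237) = 0.2590 m·K/W
ΣR = 0.002155 + 0.2109 + 0.2590 = 0.4721 m·K/W
Q' = ΔT/ΣR = (364.3 K − 296.7 K)/0.4721 = 143.2 W/m
From the inner boundary to the PVC/PTFE interface, ΣR_partial = 0.2131 m·K/W.
T_interface = T_in − Q'·ΣR_partial = 364.3 K − (143.2)(0.2131) = 333.8 K

T = 333.8 K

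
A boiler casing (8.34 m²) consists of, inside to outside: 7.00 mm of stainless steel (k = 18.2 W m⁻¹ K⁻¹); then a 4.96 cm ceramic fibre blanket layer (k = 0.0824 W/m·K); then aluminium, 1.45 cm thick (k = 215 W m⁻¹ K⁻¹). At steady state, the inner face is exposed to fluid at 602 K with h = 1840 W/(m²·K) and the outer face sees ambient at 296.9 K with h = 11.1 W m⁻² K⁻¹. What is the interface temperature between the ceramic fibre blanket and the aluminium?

Resistance network (inner→outer):
  R_conv,in = 1/(hA) = 1/(1840·8.34) = 6.517×10^-5 K/W
  R_stainless steel = L/(kA) = 0.00700/(18.2·8.34) = 4.612×10^-5 K/W
  R_ceramic fibre blanket = L/(kA) = 0.0496/(0.0824·8.34) = 0.07218 K/W
  R_aluminium = L/(kA) = 0.0145/(215·8.34) = 8.087×10^-6 K/W
  R_conv,out = 1/(hA) = 1/(11.1·8.34) = 0.01080 K/W
ΣR = 6.517×10^-5 + 4.612×10^-5 + 0.07218 + 8.087×10^-6 + 0.01080 = 0.08310 K/W
Q = ΔT/ΣR = (602 K − 296.9 K)/0.08310 = 3671 W
From the inner boundary to the ceramic fibre blanket/aluminium interface, ΣR_partial = 0.07229 K/W.
T_interface = T_in − Q·ΣR_partial = 602 K − (3671)(0.07229) = 336.6 K

T = 336.6 K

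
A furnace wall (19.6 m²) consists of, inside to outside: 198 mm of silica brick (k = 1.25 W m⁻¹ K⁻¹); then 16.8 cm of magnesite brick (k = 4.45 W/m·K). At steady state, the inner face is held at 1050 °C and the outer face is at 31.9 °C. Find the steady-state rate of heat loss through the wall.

Series thermal resistances, inner to outer:
  R_silica brick = L/(kA) = 0.198/(1.25·19.6) = 0.008082 K/W
  R_magnesite brick = L/(kA) = 0.168/(4.45·19.6) = 0.001926 K/W
ΣR = 0.008082 + 0.001926 = 0.01001 K/W
Q = ΔT/ΣR = (1050 °C − 31.9 °C)/0.01001 = 1.02×10^5 W

Q = 102 kW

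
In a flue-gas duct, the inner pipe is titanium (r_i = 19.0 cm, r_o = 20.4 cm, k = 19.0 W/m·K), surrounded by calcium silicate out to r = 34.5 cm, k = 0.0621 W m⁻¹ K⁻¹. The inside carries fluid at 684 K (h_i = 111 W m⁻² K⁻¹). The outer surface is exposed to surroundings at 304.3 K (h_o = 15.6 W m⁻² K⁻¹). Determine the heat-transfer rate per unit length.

Q' = 274 W/m

Series thermal resistances, inner to outer:
  R'_conv,in = 1/(2πr h) = 1/(2π·0.190·111) = 0.007546 m·K/W
  R'_titanium = ln(0.204/0.190)/(2πk) = 0.07110/(2π·19.0) = 5.955×10^-4 m·K/W
  R'_calcium silicate = ln(0.345/0.204)/(2πk) = 0.5254/(2π·0.0621) = 1.347 m·K/W
  R'_conv,out = 1/(2πr h) = 1/(2π·0.345·15.6) = 0.02957 m·K/W
ΣR = 0.007546 + 5.955×10^-4 + 1.347 + 0.02957 = 1.385 m·K/W
Q' = ΔT/ΣR = (684 K − 304.3 K)/1.385 = 274 W/m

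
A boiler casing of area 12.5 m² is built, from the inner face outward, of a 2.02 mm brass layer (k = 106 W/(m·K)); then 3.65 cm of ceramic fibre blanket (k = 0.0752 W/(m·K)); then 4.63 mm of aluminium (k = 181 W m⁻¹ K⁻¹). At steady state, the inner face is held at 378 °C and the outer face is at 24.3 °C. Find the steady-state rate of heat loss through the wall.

Q = 9.11 kW

Series thermal resistances, inner to outer:
  R_brass = L/(kA) = 0.00202/(106·12.5) = 1.525×10^-6 K/W
  R_ceramic fibre blanket = L/(kA) = 0.0365/(0.0752·12.5) = 0.03883 K/W
  R_aluminium = L/(kA) = 0.00463/(181·12.5) = 2.046×10^-6 K/W
ΣR = 1.525×10^-6 + 0.03883 + 2.046×10^-6 = 0.03883 K/W
Q = ΔT/ΣR = (378 °C − 24.3 °C)/0.03883 = 9110 W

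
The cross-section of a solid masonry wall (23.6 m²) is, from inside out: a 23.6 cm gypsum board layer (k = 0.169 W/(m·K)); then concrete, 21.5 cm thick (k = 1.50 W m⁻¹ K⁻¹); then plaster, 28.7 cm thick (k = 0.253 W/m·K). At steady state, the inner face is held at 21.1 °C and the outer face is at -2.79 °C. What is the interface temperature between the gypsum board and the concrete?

T = 8.62 °C

Treat each layer as a resistance in series:
  R_gypsum board = L/(kA) = 0.236/(0.169·23.6) = 0.05917 K/W
  R_concrete = L/(kA) = 0.215/(1.50·23.6) = 0.006073 K/W
  R_plaster = L/(kA) = 0.287/(0.253·23.6) = 0.04807 K/W
ΣR = 0.05917 + 0.006073 + 0.04807 = 0.1133 K/W
Q = ΔT/ΣR = (21.1 °C − -2.79 °C)/0.1133 = 210.9 W
From the inner boundary to the gypsum board/concrete interface, ΣR_partial = 0.05917 K/W.
T_interface = T_in − Q·ΣR_partial = 21.1 °C − (210.9)(0.05917) = 8.62 °C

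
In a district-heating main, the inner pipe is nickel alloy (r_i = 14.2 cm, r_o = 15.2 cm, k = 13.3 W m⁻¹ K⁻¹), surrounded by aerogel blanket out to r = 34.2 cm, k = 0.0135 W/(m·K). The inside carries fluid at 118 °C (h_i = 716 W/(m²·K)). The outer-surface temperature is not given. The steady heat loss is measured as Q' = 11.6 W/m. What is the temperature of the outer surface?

T_out = 7.1 °C

Sum the resistances:
  R'_conv,in = 1/(2πr h) = 1/(2π·0.142·716) = 0.001565 m·K/W
  R'_nickel alloy = ln(0.152/0.142)/(2πk) = 0.06805/(2π·13.3) = 8.144×10^-4 m·K/W
  R'_aerogel blanket = ln(0.342/0.152)/(2πk) = 0.8109/(2π·0.0135) = 9.560 m·K/W
ΣR = 9.563 m·K/W
ΔT = Q'·ΣR = 11.6 × 9.563 = 110.9 K
Heat flows outward, so T_out = T_in − ΔT = 118 − 110.9 = 7.1 °C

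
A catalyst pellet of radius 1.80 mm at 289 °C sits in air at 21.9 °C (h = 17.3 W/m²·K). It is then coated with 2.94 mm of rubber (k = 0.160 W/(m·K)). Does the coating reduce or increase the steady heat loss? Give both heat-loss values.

Critical radius for a sphere: r_cr = 2k/h = 0.0185 m = 1.85 cm.
Outer radius after coating: r₂ = 0.00180 + 0.00294 = 0.00474 m.
Since r₁ < r_cr and r₂ ≤ r_cr, the coating moves toward the maximum at r_cr — heat loss rises.
Bare: R = 1/(4πr₁²h) = 1420 K/W; Q = 267.1/1420 = 0.188 W.
Coated: R = R_cond + R_conv = 376.1 K/W; Q = 267.1/376.1 = 0.710 W.

increases: 0.188 → 0.710 W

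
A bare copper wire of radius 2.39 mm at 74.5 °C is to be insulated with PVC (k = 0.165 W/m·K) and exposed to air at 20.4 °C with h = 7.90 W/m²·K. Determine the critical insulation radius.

r_cr = 2.09 cm

For a cylinder, r_cr = k_ins/h = 0.165/7.90 = 0.0209 m = 2.09 cm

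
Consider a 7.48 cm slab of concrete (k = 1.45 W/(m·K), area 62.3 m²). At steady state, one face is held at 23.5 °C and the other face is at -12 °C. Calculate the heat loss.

Q = 42900 W

Q = kA·ΔT/L = 1.45 × 62.3 × |23.5 °C − -12 °C| / 0.0748 = 42900 W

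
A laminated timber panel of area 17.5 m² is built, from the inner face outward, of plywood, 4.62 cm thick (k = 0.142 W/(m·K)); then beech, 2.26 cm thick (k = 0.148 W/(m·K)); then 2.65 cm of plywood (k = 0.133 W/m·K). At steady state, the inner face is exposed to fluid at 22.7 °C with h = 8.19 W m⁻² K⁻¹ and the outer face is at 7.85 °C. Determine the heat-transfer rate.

Q = 325 W

Resistance network (inner→outer):
  R_conv,in = 1/(hA) = 1/(8.19·17.5) = 0.006977 K/W
  R_plywood = L/(kA) = 0.0462/(0.142·17.5) = 0.01859 K/W
  R_beech = L/(kA) = 0.0226/(0.148·17.5) = 0.008726 K/W
  R_plywood = L/(kA) = 0.0265/(0.133·17.5) = 0.01139 K/W
ΣR = 0.006977 + 0.01859 + 0.008726 + 0.01139 = 0.04568 K/W
Q = ΔT/ΣR = (22.7 °C − 7.85 °C)/0.04568 = 325 W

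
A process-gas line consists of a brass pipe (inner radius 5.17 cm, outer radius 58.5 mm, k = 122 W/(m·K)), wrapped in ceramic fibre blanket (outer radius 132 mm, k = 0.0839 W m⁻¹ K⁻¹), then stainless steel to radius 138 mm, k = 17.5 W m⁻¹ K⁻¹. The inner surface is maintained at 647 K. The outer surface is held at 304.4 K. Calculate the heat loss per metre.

Series thermal resistances, inner to outer:
  R'_brass = ln(0.0585/0.0517)/(2πk) = 0.1236/(2π·122) = 1.612×10^-4 m·K/W
  R'_ceramic fibre blanket = ln(0.132/0.0585)/(2πk) = 0.8138/(2π·0.0839) = 1.544 m·K/W
  R'_stainless steel = ln(0.138/0.132)/(2πk) = 0.04445/(2π·17.5) = 4.043×10^-4 m·K/W
ΣR = 1.612×10^-4 + 1.544 + 4.043×10^-4 = 1.545 m·K/W
Q' = ΔT/ΣR = (647 K − 304.4 K)/1.545 = 222 W/m

Q' = 222 W/m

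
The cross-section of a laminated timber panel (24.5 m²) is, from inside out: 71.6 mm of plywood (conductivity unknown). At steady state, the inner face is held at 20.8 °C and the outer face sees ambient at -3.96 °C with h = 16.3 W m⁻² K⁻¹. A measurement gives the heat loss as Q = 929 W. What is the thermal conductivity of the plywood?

k = 0.121 W/m·K

ΣR = ΔT/Q = |20.8 − -3.96|/929 = 0.02665 K/W
Known resistances:
  R_conv,out = 1/(hA) = 1/(16.3·24.5) = 0.002504 K/W
R_plywood = ΣR − ΣR_known = 0.02665 − 0.002504 = 0.02415 K/W
L/(kA) = 0.02415 ⇒ k = 0.0716/(0.02415·24.5) = 0.121 W/m·K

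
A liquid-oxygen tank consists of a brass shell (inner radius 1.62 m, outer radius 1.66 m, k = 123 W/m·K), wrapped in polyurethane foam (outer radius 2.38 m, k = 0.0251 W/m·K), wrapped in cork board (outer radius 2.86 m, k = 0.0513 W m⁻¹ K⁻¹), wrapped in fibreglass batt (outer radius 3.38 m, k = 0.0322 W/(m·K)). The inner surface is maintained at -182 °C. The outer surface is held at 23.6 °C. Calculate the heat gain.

Q = 251 W

Resistance network (inner→outer):
  R_brass = (1/1.62 − 1/1.66)/(4πk) = 0.01487/(4π·123) = 9.623×10^-6 K/W
  R_polyurethane foam = (1/1.66 − 1/2.38)/(4πk) = 0.1822/(4π·0.0251) = 0.5778 K/W
  R_cork board = (1/2.38 − 1/2.86)/(4πk) = 0.07052/(4π·0.0513) = 0.1094 K/W
  R_fibreglass batt = (1/2.86 − 1/3.38)/(4πk) = 0.05379/(4π·0.0322) = 0.1329 K/W
ΣR = 9.623×10^-6 + 0.5778 + 0.1094 + 0.1329 = 0.8201 K/W
Q = ΔT/ΣR = (-182 °C − 23.6 °C)/0.8201 = -251 W
(Negative Q ⇒ heat flows inward; heat gain = 251 W.)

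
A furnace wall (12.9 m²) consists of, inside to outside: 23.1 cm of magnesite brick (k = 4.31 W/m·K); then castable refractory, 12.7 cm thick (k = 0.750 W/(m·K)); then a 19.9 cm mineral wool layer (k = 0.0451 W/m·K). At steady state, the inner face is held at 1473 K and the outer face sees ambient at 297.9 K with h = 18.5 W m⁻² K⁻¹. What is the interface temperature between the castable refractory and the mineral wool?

Resistance network (inner→outer):
  R_magnesite brick = L/(kA) = 0.231/(4.31·12.9) = 0.004155 K/W
  R_castable refractory = L/(kA) = 0.127/(0.750·12.9) = 0.01313 K/W
  R_mineral wool = L/(kA) = 0.199/(0.0451·12.9) = 0.3420 K/W
  R_conv,out = 1/(hA) = 1/(18.5·12.9) = 0.004190 K/W
ΣR = 0.004155 + 0.01313 + 0.3420 + 0.004190 = 0.3635 K/W
Q = ΔT/ΣR = (1473 K − 297.9 K)/0.3635 = 3233 W
From the inner boundary to the castable refractory/mineral wool interface, ΣR_partial = 0.01728 K/W.
T_interface = T_in − Q·ΣR_partial = 1473 K − (3233)(0.01728) = 1417 K

T = 1417 K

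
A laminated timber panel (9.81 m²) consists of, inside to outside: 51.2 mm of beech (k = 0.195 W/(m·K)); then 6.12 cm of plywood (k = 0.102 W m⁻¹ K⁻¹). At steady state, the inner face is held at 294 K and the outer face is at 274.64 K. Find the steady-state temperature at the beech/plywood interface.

T = 288.1 K

Resistance network (inner→outer):
  R_beech = L/(kA) = 0.0512/(0.195·9.81) = 0.02676 K/W
  R_plywood = L/(kA) = 0.0612/(0.102·9.81) = 0.06116 K/W
ΣR = 0.02676 + 0.06116 = 0.08792 K/W
Q = ΔT/ΣR = (294 K − 274.64 K)/0.08792 = 220.2 W
From the inner boundary to the beech/plywood interface, ΣR_partial = 0.02676 K/W.
T_interface = T_in − Q·ΣR_partial = 294 K − (220.2)(0.02676) = 288.1 K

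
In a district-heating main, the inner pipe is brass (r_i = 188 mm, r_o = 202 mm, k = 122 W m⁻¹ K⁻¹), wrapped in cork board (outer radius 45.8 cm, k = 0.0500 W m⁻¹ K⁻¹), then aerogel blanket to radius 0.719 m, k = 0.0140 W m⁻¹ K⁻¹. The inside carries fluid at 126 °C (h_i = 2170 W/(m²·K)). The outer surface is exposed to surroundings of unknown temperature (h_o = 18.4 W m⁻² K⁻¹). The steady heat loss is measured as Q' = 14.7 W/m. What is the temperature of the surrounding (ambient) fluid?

T_out = 12.1 °C

Series resistances:
  R'_conv,in = 1/(2πr h) = 1/(2π·0.188·2170) = 3.901×10^-4 m·K/W
  R'_brass = ln(0.202/0.188)/(2πk) = 0.07183/(2π·122) = 9.370×10^-5 m·K/W
  R'_cork board = ln(0.458/0.202)/(2πk) = 0.8186/(2π·0.0500) = 2.606 m·K/W
  R'_aerogel blanket = ln(0.719/0.458)/(2πk) = 0.4510/(2π·0.0140) = 5.127 m·K/W
  R'_conv,out = 1/(2πr h) = 1/(2π·0.719·18.4) = 0.01203 m·K/W
ΣR = 7.745 m·K/W
ΔT = Q'·ΣR = 14.7 × 7.745 = 113.9 K
Heat flows outward, so T_out = T_in − ΔT = 126 − 113.9 = 12.1 °C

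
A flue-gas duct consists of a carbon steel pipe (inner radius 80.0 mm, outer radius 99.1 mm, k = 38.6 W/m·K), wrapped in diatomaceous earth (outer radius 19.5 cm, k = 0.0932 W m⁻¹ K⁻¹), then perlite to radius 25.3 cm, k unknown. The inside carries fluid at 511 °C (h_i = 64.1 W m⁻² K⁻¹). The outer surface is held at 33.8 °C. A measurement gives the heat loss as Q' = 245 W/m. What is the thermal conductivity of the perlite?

ΣR = ΔT/Q' = |511 − 33.8|/245 = 1.948 m·K/W
Known resistances:
  R'_conv,in = 1/(2πr h) = 1/(2π·0.0800·64.1) = 0.03104 m·K/W
  R'_carbon steel = ln(0.0991/0.0800)/(2πk) = 0.2141/(2π·38.6) = 8.828×10^-4 m·K/W
  R'_diatomaceous earth = ln(0.195/0.0991)/(2πk) = 0.6769/(2π·0.0932) = 1.156 m·K/W
R_perlite = ΣR − ΣR_known = 1.948 − 1.188 = 0.7600 m·K/W
ln(r₂/r₁)/(2πk) = 0.7600 ⇒ k = 0.2604/(2π·0.7600) = 0.0545 W/m·K

k = 0.0545 W/m·K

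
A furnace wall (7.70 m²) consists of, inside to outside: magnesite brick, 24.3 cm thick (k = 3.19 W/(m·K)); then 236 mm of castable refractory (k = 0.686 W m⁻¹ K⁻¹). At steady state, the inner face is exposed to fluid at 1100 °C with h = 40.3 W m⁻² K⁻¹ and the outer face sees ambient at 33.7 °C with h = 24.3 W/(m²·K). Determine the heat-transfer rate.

Q = 16.9 kW

Resistance network (inner→outer):
  R_conv,in = 1/(hA) = 1/(40.3·7.70) = 0.003223 K/W
  R_magnesite brick = L/(kA) = 0.243/(3.19·7.70) = 0.009893 K/W
  R_castable refractory = L/(kA) = 0.236/(0.686·7.70) = 0.04468 K/W
  R_conv,out = 1/(hA) = 1/(24.3·7.70) = 0.005344 K/W
ΣR = 0.003223 + 0.009893 + 0.04468 + 0.005344 = 0.06314 K/W
Q = ΔT/ΣR = (1100 °C − 33.7 °C)/0.06314 = 16900 W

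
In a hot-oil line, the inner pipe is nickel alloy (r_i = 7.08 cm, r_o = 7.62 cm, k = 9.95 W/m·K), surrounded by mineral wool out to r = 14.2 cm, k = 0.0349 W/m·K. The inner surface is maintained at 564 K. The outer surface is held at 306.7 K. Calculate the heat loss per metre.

Q' = 90.6 W/m

Series thermal resistances, inner to outer:
  R'_nickel alloy = ln(0.0762/0.0708)/(2πk) = 0.07350/(2π·9.95) = 0.001176 m·K/W
  R'_mineral wool = ln(0.142/0.0762)/(2πk) = 0.6225/(2π·0.0349) = 2.839 m·K/W
ΣR = 0.001176 + 2.839 = 2.840 m·K/W
Q' = ΔT/ΣR = (564 K − 306.7 K)/2.840 = 90.6 W/m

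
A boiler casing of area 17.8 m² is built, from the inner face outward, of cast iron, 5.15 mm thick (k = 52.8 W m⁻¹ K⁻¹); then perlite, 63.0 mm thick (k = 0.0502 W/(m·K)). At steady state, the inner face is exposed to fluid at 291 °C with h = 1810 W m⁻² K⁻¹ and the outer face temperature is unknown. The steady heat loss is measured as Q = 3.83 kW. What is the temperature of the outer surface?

T_out = 20.8 °C

Series resistances:
  R_conv,in = 1/(hA) = 1/(1810·17.8) = 3.104×10^-5 K/W
  R_cast iron = L/(kA) = 0.00515/(52.8·17.8) = 5.480×10^-6 K/W
  R_perlite = L/(kA) = 0.0630/(0.0502·17.8) = 0.07050 K/W
ΣR = 0.07054 K/W
ΔT = Q·ΣR = 3830 × 0.07054 = 270.2 K
Heat flows outward, so T_out = T_in − ΔT = 291 − 270.2 = 20.8 °C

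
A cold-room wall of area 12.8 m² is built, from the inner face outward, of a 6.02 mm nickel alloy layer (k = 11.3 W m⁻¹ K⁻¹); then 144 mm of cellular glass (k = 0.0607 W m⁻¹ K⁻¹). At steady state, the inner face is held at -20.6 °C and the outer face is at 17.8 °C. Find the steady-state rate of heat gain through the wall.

Q = 207 W

Resistance network (inner→outer):
  R_nickel alloy = L/(kA) = 0.00602/(11.3·12.8) = 4.162×10^-5 K/W
  R_cellular glass = L/(kA) = 0.144/(0.0607·12.8) = 0.1853 K/W
ΣR = 4.162×10^-5 + 0.1853 = 0.1853 K/W
Q = ΔT/ΣR = (-20.6 °C − 17.8 °C)/0.1853 = -207 W
(Negative Q ⇒ heat flows inward; heat gain = 207 W.)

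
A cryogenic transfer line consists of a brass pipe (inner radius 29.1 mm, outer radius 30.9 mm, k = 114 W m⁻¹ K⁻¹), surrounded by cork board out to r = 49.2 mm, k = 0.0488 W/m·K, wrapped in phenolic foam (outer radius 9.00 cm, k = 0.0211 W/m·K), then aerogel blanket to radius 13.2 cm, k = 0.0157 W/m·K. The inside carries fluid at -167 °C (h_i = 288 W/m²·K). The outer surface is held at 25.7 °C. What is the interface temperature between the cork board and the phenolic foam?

Series thermal resistances, inner to outer:
  R'_conv,in = 1/(2πr h) = 1/(2π·0.0291·288) = 0.01899 m·K/W
  R'_brass = ln(0.0309/0.0291)/(2πk) = 0.06002/(2π·114) = 8.379×10^-5 m·K/W
  R'_cork board = ln(0.0492/0.0309)/(2πk) = 0.4651/(2π·0.0488) = 1.517 m·K/W
  R'_phenolic foam = ln(0.0900/0.0492)/(2πk) = 0.6039/(2π·0.0211) = 4.555 m·K/W
  R'_aerogel blanket = ln(0.132/0.0900)/(2πk) = 0.3830/(2π·0.0157) = 3.882 m·K/W
ΣR = 0.01899 + 8.379×10^-5 + 1.517 + 4.555 + 3.882 = 9.973 m·K/W
Q' = ΔT/ΣR = (-167 °C − 25.7 °C)/9.973 = -19.32 W/m
From the inner boundary to the cork board/phenolic foam interface, ΣR_partial = 1.536 m·K/W.
T_interface = T_in − Q'·ΣR_partial = -167 °C − (-19.32)(1.536) = -137 °C

T = -137 °C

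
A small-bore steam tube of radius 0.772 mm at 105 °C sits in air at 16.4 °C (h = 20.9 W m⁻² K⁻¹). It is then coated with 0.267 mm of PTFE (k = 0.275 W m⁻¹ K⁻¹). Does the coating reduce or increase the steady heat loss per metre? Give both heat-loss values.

Critical radius for a cylinder: r_cr = k/h = 0.0132 m = 1.32 cm.
Outer radius after coating: r₂ = 7.72×10^-4 + 2.67×10^-4 = 0.001039 m.
Since r₁ < r_cr and r₂ ≤ r_cr, the coating moves toward the maximum at r_cr — heat loss rises.
Bare: R = 1/(2πr₁h) = 9.864 m·K/W; Q = 88.6/9.864 = 8.98 W/m.
Coated: R = R_cond + R_conv = 7.501 m·K/W; Q = 88.6/7.501 = 11.8 W/m.

increases: 8.98 → 11.8 W/m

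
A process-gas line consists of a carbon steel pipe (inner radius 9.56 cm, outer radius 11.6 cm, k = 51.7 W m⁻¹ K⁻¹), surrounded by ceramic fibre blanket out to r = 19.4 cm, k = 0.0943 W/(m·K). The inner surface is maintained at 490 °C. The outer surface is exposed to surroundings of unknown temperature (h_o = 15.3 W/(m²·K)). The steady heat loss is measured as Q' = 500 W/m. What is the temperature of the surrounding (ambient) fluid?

T_out = 28.9 °C

Series resistances:
  R'_carbon steel = ln(0.116/0.0956)/(2πk) = 0.1934/(2π·51.7) = 5.954×10^-4 m·K/W
  R'_ceramic fibre blanket = ln(0.194/0.116)/(2πk) = 0.5143/(2π·0.0943) = 0.8680 m·K/W
  R'_conv,out = 1/(2πr h) = 1/(2π·0.194·15.3) = 0.05362 m·K/W
ΣR = 0.9222 m·K/W
ΔT = Q'·ΣR = 500 × 0.9222 = 461.1 K
Heat flows outward, so T_out = T_in − ΔT = 490 − 461.1 = 28.9 °C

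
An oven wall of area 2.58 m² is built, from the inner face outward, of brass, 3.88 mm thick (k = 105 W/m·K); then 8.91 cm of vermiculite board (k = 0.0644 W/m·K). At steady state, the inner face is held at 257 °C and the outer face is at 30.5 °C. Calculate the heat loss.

Q = 422 W

Resistance network (inner→outer):
  R_brass = L/(kA) = 0.00388/(105·2.58) = 1.432×10^-5 K/W
  R_vermiculite board = L/(kA) = 0.0891/(0.0644·2.58) = 0.5363 K/W
ΣR = 1.432×10^-5 + 0.5363 = 0.5363 K/W
Q = ΔT/ΣR = (257 °C − 30.5 °C)/0.5363 = 422 W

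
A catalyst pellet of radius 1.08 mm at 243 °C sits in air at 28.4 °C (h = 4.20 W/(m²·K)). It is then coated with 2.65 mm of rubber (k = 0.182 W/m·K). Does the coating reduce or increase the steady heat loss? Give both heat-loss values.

Critical radius for a sphere: r_cr = 2k/h = 0.0867 m = 8.67 cm.
Outer radius after coating: r₂ = 0.00108 + 0.00265 = 0.00373 m.
Since r₁ < r_cr and r₂ ≤ r_cr, the coating moves toward the maximum at r_cr — heat loss rises.
Bare: R = 1/(4πr₁²h) = 16240 K/W; Q = 214.6/16240 = 0.0132 W.
Coated: R = R_cond + R_conv = 1649 K/W; Q = 214.6/1649 = 0.130 W.

increases: 0.0132 → 0.130 W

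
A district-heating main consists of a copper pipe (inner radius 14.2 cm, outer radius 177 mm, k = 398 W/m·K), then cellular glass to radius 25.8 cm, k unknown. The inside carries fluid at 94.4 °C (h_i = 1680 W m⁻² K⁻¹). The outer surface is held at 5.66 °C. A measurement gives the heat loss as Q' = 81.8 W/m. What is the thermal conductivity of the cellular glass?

ΣR = ΔT/Q' = |94.4 − 5.66|/81.8 = 1.085 m·K/W
Known resistances:
  R'_conv,in = 1/(2πr h) = 1/(2π·0.142·1680) = 6.671×10^-4 m·K/W
  R'_copper = ln(0.177/0.142)/(2πk) = 0.2203/(2π·398) = 8.810×10^-5 m·K/W
R_cellular glass = ΣR − ΣR_known = 1.085 − 7.552×10^-4 = 1.084 m·K/W
ln(r₂/r₁)/(2πk) = 1.084 ⇒ k = 0.3768/(2π·1.084) = 0.0553 W/m·K

k = 0.0553 W/m·K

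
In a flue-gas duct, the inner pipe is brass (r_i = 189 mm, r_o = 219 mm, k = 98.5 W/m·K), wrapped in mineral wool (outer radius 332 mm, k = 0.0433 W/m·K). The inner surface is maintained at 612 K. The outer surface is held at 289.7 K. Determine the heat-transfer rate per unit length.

Treat each layer as a resistance in series:
  R'_brass = ln(0.219/0.189)/(2πk) = 0.1473/(2π·98.5) = 2.380×10^-4 m·K/W
  R'_mineral wool = ln(0.332/0.219)/(2πk) = 0.4161/(2π·0.0433) = 1.529 m·K/W
ΣR = 2.380×10^-4 + 1.529 = 1.529 m·K/W
Q' = ΔT/ΣR = (612 K − 289.7 K)/1.529 = 211 W/m

Q' = 211 W/m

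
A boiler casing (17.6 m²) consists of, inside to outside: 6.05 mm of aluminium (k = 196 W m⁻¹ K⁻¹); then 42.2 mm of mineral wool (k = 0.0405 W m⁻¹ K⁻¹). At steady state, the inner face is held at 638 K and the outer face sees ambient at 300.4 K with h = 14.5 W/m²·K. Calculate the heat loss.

Q = 5350 W

Resistance network (inner→outer):
  R_aluminium = L/(kA) = 0.00605/(196·17.6) = 1.754×10^-6 K/W
  R_mineral wool = L/(kA) = 0.0422/(0.0405·17.6) = 0.05920 K/W
  R_conv,out = 1/(hA) = 1/(14.5·17.6) = 0.003918 K/W
ΣR = 1.754×10^-6 + 0.05920 + 0.003918 = 0.06312 K/W
Q = ΔT/ΣR = (638 K − 300.4 K)/0.06312 = 5350 W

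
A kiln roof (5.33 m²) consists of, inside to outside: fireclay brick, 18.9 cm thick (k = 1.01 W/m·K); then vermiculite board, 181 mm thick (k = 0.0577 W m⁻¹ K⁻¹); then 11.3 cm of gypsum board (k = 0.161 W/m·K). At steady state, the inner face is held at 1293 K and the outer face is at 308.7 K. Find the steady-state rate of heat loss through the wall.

Q = 1300 W

Series thermal resistances, inner to outer:
  R_fireclay brick = L/(kA) = 0.189/(1.01·5.33) = 0.03511 K/W
  R_vermiculite board = L/(kA) = 0.181/(0.0577·5.33) = 0.5885 K/W
  R_gypsum board = L/(kA) = 0.113/(0.161·5.33) = 0.1317 K/W
ΣR = 0.03511 + 0.5885 + 0.1317 = 0.7553 K/W
Q = ΔT/ΣR = (1293 K − 308.7 K)/0.7553 = 1300 W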